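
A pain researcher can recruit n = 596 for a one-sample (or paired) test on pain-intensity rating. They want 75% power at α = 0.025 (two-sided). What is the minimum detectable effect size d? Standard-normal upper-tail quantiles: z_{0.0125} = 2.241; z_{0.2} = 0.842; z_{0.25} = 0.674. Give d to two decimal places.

d_min ≈ 0.12

For a single sample (or paired design) of n = 596: d_min = (z_{α/2} + z_β)/√n.
z-sum = 2.241 + 0.674 = 2.915.
d_min = 2.915 / √596 = 2.915 / 24.413 = 0.119.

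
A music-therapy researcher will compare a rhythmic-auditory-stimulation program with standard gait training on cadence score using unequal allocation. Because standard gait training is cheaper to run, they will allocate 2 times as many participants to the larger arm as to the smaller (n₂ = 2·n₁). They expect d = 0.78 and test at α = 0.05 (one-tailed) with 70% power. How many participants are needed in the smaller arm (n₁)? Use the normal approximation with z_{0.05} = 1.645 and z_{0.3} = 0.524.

With allocation ratio k = n₂/n₁ = 2, Var(x̄₁−x̄₂) = σ²(1/n₁ + 1/(k·n₁)) = σ²·(k+1)/(k·n₁).
So n₁ = (1 + 1/k)·((z_{α} + z_β)/d)² = 1.500 × (2.169/0.78)².
n₁ = 1.500 × 7.73 = 11.6.
Round up: n₁ = 12, giving n₂ = 2 × 12 = 24.

n₁ = 12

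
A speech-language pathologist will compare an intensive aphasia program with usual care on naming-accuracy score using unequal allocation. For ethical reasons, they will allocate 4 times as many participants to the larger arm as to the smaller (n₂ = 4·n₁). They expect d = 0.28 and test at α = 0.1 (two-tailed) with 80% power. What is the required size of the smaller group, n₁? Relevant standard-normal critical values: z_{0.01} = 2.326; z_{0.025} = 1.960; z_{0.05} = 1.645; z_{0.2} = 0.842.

n₁ = 99

With allocation ratio k = n₂/n₁ = 4, Var(x̄₁−x̄₂) = σ²(1/n₁ + 1/(k·n₁)) = σ²·(k+1)/(k·n₁).
So n₁ = (1 + 1/k)·((z_{α/2} + z_β)/d)² = 1.250 × (2.487/0.28)².
n₁ = 1.250 × 78.89 = 98.6.
Round up: n₁ = 99, giving n₂ = 4 × 99 = 396.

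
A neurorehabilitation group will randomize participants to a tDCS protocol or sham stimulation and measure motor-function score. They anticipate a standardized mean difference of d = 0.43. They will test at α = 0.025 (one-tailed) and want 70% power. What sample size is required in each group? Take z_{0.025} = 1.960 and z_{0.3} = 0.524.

For two independent groups with equal n: n = 2·((z_{α} + z_β) / d)².
z_{α} + z_β = 1.960 + 0.524 = 2.484.
n = 2 × (2.484 / 0.43)² = 2 × 5.777² = 2 × 33.37 = 66.7.
Round up to the next whole participant.

n = 67 per group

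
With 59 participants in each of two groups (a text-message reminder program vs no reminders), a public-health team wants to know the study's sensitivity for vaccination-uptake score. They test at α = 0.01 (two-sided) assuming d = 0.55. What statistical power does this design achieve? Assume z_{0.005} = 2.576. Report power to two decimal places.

For two equal groups, power = Φ(d·√(n/2) − z_{α/2}).
d·√(n/2) = 0.55 × √(59/2) = 0.55 × 5.431 = 2.987.
z_β = 2.987 − 2.576 = 0.411.
Power = Φ(0.411) = 0.660.

power ≈ 0.66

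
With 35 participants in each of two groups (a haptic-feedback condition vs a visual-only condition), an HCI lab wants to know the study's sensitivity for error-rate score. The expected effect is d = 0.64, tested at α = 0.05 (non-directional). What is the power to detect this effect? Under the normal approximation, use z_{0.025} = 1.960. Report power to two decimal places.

power ≈ 0.76

For two equal groups, power = Φ(d·√(n/2) − z_{α/2}).
d·√(n/2) = 0.64 × √(35/2) = 0.64 × 4.183 = 2.677.
z_β = 2.677 − 1.960 = 0.717.
Power = Φ(0.717) = 0.763.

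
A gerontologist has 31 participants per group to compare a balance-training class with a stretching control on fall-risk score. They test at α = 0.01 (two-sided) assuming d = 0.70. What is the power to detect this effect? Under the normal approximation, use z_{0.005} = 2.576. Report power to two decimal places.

For two equal groups, power = Φ(d·√(n/2) − z_{α/2}).
d·√(n/2) = 0.70 × √(31/2) = 0.70 × 3.937 = 2.756.
z_β = 2.756 − 2.576 = 0.180.
Power = Φ(0.180) = 0.571.

power ≈ 0.57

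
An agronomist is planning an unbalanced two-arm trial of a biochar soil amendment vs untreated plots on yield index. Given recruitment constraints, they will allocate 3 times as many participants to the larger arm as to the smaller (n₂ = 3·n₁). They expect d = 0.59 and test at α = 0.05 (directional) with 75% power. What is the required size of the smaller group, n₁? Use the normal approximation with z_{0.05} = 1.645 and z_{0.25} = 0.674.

With allocation ratio k = n₂/n₁ = 3, Var(x̄₁−x̄₂) = σ²(1/n₁ + 1/(k·n₁)) = σ²·(k+1)/(k·n₁).
So n₁ = (1 + 1/k)·((z_{α} + z_β)/d)² = 1.333 × (2.319/0.59)².
n₁ = 1.333 × 15.45 = 20.6.
Round up: n₁ = 21, giving n₂ = 3 × 21 = 63.

n₁ = 21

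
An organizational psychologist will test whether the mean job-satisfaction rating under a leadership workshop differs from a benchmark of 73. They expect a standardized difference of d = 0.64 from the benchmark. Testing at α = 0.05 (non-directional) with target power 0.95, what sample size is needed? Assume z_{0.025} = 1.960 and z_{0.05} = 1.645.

n = 32

For a one-sample test: n = ((z_{α/2} + z_β) / d)².
z_{α/2} + z_β = 1.960 + 1.645 = 3.605.
n = (3.605 / 0.64)² = 5.633² = 31.73.
Round up.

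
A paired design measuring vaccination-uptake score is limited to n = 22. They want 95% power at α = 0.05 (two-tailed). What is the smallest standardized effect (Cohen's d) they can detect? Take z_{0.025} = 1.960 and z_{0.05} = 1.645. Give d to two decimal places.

d_min ≈ 0.77

For a single sample (or paired design) of n = 22: d_min = (z_{α/2} + z_β)/√n.
z-sum = 1.960 + 1.645 = 3.605.
d_min = 3.605 / √22 = 3.605 / 4.690 = 0.769.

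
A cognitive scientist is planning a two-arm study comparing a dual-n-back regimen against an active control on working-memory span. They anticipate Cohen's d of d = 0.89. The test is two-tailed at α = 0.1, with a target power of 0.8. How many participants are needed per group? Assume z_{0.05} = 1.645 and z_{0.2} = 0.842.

For two independent groups with equal n: n = 2·((z_{α/2} + z_β) / d)².
z_{α/2} + z_β = 1.645 + 0.842 = 2.487.
n = 2 × (2.487 / 0.89)² = 2 × 2.794² = 2 × 7.81 = 15.6.
Round up to the next whole participant.

n = 16 per group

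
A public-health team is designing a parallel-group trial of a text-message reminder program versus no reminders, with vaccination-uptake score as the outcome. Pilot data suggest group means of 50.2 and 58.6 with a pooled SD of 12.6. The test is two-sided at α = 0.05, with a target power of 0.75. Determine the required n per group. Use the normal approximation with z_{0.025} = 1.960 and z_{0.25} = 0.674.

Cohen's d = |M₁ − M₂| / SD_pooled = |50.2 − 58.6| / 12.6 = 8.4 / 12.6 = 0.667.
For two independent groups with equal n: n = 2·((z_{α/2} + z_β) / d)².
z_{α/2} + z_β = 1.960 + 0.674 = 2.634.
n = 2 × (2.634 / 0.667)² = 2 × 3.949² = 2 × 15.59 = 31.2.
Round up to the next whole participant.

n = 32 per group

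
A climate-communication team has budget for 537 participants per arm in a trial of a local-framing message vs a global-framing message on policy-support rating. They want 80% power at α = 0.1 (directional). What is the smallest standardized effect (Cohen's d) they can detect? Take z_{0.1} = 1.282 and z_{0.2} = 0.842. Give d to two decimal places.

For two independent groups of n = 537 each: d_min = (z_{α} + z_β)·√(2/n).
z-sum = 1.282 + 0.842 = 2.124.
d_min = 2.124 × √(2/537) = 2.124 × 0.0610 = 0.130.

d_min ≈ 0.13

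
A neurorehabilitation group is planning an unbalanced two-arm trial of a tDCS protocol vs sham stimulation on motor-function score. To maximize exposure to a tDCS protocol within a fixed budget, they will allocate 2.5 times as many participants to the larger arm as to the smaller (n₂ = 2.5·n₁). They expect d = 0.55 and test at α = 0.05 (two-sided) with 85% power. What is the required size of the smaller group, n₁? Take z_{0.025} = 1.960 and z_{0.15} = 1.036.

With allocation ratio k = n₂/n₁ = 2.5, Var(x̄₁−x̄₂) = σ²(1/n₁ + 1/(k·n₁)) = σ²·(k+1)/(k·n₁).
So n₁ = (1 + 1/k)·((z_{α/2} + z_β)/d)² = 1.400 × (2.996/0.55)².
n₁ = 1.400 × 29.67 = 41.5.
Round up: n₁ = 42, giving n₂ = 2.5 × 42 = 105.

n₁ = 42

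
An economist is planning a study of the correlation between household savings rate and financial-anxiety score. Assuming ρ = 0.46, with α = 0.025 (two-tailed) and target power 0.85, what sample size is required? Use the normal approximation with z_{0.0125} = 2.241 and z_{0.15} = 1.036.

n = 47

Fisher's z: C = ½·ln((1+r)/(1−r)) = ½·ln(2.7037) = 0.4973.
n = ((z_{α/2} + z_β)/C)² + 3.
(2.241 + 1.036) / 0.4973 = 3.277 / 0.4973 = 6.590.
n = 6.590² + 3 = 43.42 + 3 = 46.4.
Round up.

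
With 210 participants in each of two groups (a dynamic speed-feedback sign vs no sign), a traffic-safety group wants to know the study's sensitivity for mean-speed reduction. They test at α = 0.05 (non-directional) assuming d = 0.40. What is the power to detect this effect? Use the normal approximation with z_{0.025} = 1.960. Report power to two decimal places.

power ≈ 0.98

For two equal groups, power = Φ(d·√(n/2) − z_{α/2}).
d·√(n/2) = 0.40 × √(210/2) = 0.40 × 10.247 = 4.099.
z_β = 4.099 − 1.960 = 2.139.
Power = Φ(2.139) = 0.984.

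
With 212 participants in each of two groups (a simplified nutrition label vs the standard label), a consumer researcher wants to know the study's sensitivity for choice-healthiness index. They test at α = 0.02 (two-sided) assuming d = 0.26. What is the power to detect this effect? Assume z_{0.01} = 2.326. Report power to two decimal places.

power ≈ 0.64

For two equal groups, power = Φ(d·√(n/2) − z_{α/2}).
d·√(n/2) = 0.26 × √(212/2) = 0.26 × 10.296 = 2.677.
z_β = 2.677 − 2.326 = 0.351.
Power = Φ(0.351) = 0.637.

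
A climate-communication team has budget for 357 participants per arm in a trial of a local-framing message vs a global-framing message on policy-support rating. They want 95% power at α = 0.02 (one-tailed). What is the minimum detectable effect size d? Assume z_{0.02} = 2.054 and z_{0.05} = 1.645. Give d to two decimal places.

d_min ≈ 0.28

For two independent groups of n = 357 each: d_min = (z_{α} + z_β)·√(2/n).
z-sum = 2.054 + 1.645 = 3.699.
d_min = 3.699 × √(2/357) = 3.699 × 0.0748 = 0.277.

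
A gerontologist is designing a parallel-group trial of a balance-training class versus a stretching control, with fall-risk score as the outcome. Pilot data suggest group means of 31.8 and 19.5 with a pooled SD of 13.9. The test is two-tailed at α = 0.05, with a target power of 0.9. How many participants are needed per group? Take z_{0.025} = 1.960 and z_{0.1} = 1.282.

n = 27 per group

Cohen's d = |M₁ − M₂| / SD_pooled = |31.8 − 19.5| / 13.9 = 12.3 / 13.9 = 0.885.
For two independent groups with equal n: n = 2·((z_{α/2} + z_β) / d)².
z_{α/2} + z_β = 1.960 + 1.282 = 3.242.
n = 2 × (3.242 / 0.885)² = 2 × 3.663² = 2 × 13.42 = 26.8.
Round up to the next whole participant.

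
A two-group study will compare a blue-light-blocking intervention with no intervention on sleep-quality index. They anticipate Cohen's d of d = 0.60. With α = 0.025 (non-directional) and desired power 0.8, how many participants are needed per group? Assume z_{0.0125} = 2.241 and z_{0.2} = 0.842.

n = 53 per group

For two independent groups with equal n: n = 2·((z_{α/2} + z_β) / d)².
z_{α/2} + z_β = 2.241 + 0.842 = 3.083.
n = 2 × (3.083 / 0.60)² = 2 × 5.138² = 2 × 26.40 = 52.8.
Round up to the next whole participant.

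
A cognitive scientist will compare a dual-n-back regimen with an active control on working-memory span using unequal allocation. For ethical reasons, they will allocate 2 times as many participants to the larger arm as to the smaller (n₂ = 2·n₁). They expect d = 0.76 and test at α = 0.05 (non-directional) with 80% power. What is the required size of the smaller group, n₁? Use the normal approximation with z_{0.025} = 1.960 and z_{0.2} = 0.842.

n₁ = 21

With allocation ratio k = n₂/n₁ = 2, Var(x̄₁−x̄₂) = σ²(1/n₁ + 1/(k·n₁)) = σ²·(k+1)/(k·n₁).
So n₁ = (1 + 1/k)·((z_{α/2} + z_β)/d)² = 1.500 × (2.802/0.76)².
n₁ = 1.500 × 13.59 = 20.4.
Round up: n₁ = 21, giving n₂ = 2 × 21 = 42.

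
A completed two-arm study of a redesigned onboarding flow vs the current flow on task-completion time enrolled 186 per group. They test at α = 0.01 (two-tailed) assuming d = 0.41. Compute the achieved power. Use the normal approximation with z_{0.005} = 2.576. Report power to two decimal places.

power ≈ 0.92

For two equal groups, power = Φ(d·√(n/2) − z_{α/2}).
d·√(n/2) = 0.41 × √(186/2) = 0.41 × 9.644 = 3.954.
z_β = 3.954 − 2.576 = 1.378.
Power = Φ(1.378) = 0.916.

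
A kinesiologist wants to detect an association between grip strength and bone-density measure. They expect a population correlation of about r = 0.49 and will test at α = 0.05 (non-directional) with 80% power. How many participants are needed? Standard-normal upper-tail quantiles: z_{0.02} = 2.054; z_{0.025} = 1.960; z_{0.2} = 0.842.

n = 31

Fisher's z: C = ½·ln((1+r)/(1−r)) = ½·ln(2.9216) = 0.5361.
n = ((z_{α/2} + z_β)/C)² + 3.
(1.960 + 0.842) / 0.5361 = 2.802 / 0.5361 = 5.227.
n = 5.227² + 3 = 27.32 + 3 = 30.3.
Round up.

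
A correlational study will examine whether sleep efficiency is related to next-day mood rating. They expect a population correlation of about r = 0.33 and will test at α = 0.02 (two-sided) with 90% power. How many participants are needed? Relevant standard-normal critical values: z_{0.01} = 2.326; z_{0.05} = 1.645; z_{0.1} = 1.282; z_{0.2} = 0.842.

n = 114

Fisher's z: C = ½·ln((1+r)/(1−r)) = ½·ln(1.9851) = 0.3428.
n = ((z_{α/2} + z_β)/C)² + 3.
(2.326 + 1.282) / 0.3428 = 3.608 / 0.3428 = 10.525.
n = 10.525² + 3 = 110.78 + 3 = 113.8.
Round up.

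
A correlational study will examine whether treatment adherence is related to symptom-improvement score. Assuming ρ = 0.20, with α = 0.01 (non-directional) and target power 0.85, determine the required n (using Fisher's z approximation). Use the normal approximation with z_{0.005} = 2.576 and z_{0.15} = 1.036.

Fisher's z: C = ½·ln((1+r)/(1−r)) = ½·ln(1.5000) = 0.2027.
n = ((z_{α/2} + z_β)/C)² + 3.
(2.576 + 1.036) / 0.2027 = 3.612 / 0.2027 = 17.819.
n = 17.819² + 3 = 317.53 + 3 = 320.5.
Round up.

n = 321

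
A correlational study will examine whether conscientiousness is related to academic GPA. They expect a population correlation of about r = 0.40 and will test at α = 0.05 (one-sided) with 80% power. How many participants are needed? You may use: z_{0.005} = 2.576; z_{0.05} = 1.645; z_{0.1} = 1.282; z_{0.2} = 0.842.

n = 38

Fisher's z: C = ½·ln((1+r)/(1−r)) = ½·ln(2.3333) = 0.4236.
n = ((z_{α} + z_β)/C)² + 3.
(1.645 + 0.842) / 0.4236 = 2.487 / 0.4236 = 5.871.
n = 5.871² + 3 = 34.47 + 3 = 37.5.
Round up.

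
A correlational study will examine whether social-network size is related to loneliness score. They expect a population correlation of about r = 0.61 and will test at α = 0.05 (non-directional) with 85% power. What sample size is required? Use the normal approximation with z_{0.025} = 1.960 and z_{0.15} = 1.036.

n = 21

Fisher's z: C = ½·ln((1+r)/(1−r)) = ½·ln(4.1282) = 0.7089.
n = ((z_{α/2} + z_β)/C)² + 3.
(1.960 + 1.036) / 0.7089 = 2.996 / 0.7089 = 4.226.
n = 4.226² + 3 = 17.86 + 3 = 20.9.
Round up.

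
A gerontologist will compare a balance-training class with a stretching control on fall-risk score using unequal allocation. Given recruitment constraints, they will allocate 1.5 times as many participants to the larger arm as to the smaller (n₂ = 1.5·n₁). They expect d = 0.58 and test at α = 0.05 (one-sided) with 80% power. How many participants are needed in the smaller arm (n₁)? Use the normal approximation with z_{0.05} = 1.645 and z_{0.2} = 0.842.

n₁ = 31

With allocation ratio k = n₂/n₁ = 1.5, Var(x̄₁−x̄₂) = σ²(1/n₁ + 1/(k·n₁)) = σ²·(k+1)/(k·n₁).
So n₁ = (1 + 1/k)·((z_{α} + z_β)/d)² = 1.667 × (2.487/0.58)².
n₁ = 1.667 × 18.39 = 30.6.
Round up: n₁ = 31, giving n₂ = ⌈1.5 × 31⌉ = ⌈46.5⌉ = 47.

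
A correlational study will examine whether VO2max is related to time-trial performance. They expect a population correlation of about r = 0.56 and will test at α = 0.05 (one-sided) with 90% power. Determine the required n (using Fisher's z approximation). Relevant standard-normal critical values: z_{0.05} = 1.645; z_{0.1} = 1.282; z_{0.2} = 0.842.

Fisher's z: C = ½·ln((1+r)/(1−r)) = ½·ln(3.5455) = 0.6328.
n = ((z_{α} + z_β)/C)² + 3.
(1.645 + 1.282) / 0.6328 = 2.927 / 0.6328 = 4.625.
n = 4.625² + 3 = 21.40 + 3 = 24.4.
Round up.

n = 25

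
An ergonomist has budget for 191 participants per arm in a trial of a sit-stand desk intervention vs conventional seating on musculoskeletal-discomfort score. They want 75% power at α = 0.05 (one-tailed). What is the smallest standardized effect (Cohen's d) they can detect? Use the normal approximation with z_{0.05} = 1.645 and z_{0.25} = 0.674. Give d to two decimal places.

For two independent groups of n = 191 each: d_min = (z_{α} + z_β)·√(2/n).
z-sum = 1.645 + 0.674 = 2.319.
d_min = 2.319 × √(2/191) = 2.319 × 0.1023 = 0.237.

d_min ≈ 0.24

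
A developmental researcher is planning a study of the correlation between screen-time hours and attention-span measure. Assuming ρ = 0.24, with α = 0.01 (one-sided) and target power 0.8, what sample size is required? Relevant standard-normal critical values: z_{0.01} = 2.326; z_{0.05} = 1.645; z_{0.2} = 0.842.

Fisher's z: C = ½·ln((1+r)/(1−r)) = ½·ln(1.6316) = 0.2448.
n = ((z_{α} + z_β)/C)² + 3.
(2.326 + 0.842) / 0.2448 = 3.168 / 0.2448 = 12.941.
n = 12.941² + 3 = 167.47 + 3 = 170.5.
Round up.

n = 171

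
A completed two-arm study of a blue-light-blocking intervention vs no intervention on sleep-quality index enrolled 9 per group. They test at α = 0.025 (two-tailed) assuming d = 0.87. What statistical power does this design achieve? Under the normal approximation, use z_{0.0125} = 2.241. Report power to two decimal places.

For two equal groups, power = Φ(d·√(n/2) − z_{α/2}).
d·√(n/2) = 0.87 × √(9/2) = 0.87 × 2.121 = 1.846.
z_β = 1.846 − 2.241 = -0.395.
Power = Φ(-0.395) = 0.346.

power ≈ 0.35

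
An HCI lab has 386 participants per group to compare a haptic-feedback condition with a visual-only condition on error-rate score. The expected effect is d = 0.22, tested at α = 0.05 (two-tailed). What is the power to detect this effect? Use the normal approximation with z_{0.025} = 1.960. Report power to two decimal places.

For two equal groups, power = Φ(d·√(n/2) − z_{α/2}).
d·√(n/2) = 0.22 × √(386/2) = 0.22 × 13.892 = 3.056.
z_β = 3.056 − 1.960 = 1.096.
Power = Φ(1.096) = 0.864.

power ≈ 0.86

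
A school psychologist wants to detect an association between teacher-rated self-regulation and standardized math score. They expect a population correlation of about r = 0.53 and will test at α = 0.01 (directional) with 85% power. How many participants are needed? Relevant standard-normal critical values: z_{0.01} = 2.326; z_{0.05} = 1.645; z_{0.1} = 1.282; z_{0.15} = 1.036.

Fisher's z: C = ½·ln((1+r)/(1−r)) = ½·ln(3.2553) = 0.5901.
n = ((z_{α} + z_β)/C)² + 3.
(2.326 + 1.036) / 0.5901 = 3.362 / 0.5901 = 5.697.
n = 5.697² + 3 = 32.46 + 3 = 35.5.
Round up.

n = 36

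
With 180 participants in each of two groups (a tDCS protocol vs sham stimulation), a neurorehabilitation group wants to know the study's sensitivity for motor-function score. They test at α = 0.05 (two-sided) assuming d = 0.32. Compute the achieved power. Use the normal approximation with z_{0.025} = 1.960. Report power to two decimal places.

For two equal groups, power = Φ(d·√(n/2) − z_{α/2}).
d·√(n/2) = 0.32 × √(180/2) = 0.32 × 9.487 = 3.036.
z_β = 3.036 − 1.960 = 1.076.
Power = Φ(1.076) = 0.859.

power ≈ 0.86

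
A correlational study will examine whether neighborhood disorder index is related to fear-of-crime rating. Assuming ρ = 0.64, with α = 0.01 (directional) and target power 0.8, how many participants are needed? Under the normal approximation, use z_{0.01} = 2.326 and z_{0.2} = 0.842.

n = 21

Fisher's z: C = ½·ln((1+r)/(1−r)) = ½·ln(4.5556) = 0.7582.
n = ((z_{α} + z_β)/C)² + 3.
(2.326 + 0.842) / 0.7582 = 3.168 / 0.7582 = 4.178.
n = 4.178² + 3 = 17.46 + 3 = 20.5.
Round up.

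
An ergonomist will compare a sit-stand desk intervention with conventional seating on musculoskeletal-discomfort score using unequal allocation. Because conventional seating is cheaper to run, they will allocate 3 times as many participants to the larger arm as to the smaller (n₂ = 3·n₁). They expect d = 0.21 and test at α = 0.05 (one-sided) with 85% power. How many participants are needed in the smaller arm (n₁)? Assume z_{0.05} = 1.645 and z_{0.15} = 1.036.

n₁ = 218

With allocation ratio k = n₂/n₁ = 3, Var(x̄₁−x̄₂) = σ²(1/n₁ + 1/(k·n₁)) = σ²·(k+1)/(k·n₁).
So n₁ = (1 + 1/k)·((z_{α} + z_β)/d)² = 1.333 × (2.681/0.21)².
n₁ = 1.333 × 162.99 = 217.3.
Round up: n₁ = 218, giving n₂ = 3 × 218 = 654.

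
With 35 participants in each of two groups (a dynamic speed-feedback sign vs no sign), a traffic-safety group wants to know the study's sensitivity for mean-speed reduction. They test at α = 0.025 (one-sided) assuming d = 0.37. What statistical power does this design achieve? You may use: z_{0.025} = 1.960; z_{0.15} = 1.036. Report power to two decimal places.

For two equal groups, power = Φ(d·√(n/2) − z_{α}).
d·√(n/2) = 0.37 × √(35/2) = 0.37 × 4.183 = 1.548.
z_β = 1.548 − 1.960 = -0.412.
Power = Φ(-0.412) = 0.340.

power ≈ 0.34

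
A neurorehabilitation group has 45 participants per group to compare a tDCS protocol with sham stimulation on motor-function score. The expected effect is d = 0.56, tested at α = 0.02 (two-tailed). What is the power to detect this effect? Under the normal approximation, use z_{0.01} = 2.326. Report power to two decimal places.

power ≈ 0.63

For two equal groups, power = Φ(d·√(n/2) − z_{α/2}).
d·√(n/2) = 0.56 × √(45/2) = 0.56 × 4.743 = 2.656.
z_β = 2.656 − 2.326 = 0.330.
Power = Φ(0.330) = 0.629.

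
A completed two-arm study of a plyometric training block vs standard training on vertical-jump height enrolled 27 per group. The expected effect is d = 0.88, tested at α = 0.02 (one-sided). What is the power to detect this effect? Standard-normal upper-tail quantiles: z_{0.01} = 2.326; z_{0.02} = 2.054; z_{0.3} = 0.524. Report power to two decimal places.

power ≈ 0.88

For two equal groups, power = Φ(d·√(n/2) − z_{α}).
d·√(n/2) = 0.88 × √(27/2) = 0.88 × 3.674 = 3.233.
z_β = 3.233 − 2.054 = 1.179.
Power = Φ(1.179) = 0.881.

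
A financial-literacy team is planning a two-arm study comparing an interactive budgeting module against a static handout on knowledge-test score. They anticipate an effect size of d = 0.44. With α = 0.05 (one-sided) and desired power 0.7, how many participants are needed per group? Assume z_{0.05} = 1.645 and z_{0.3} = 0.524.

For two independent groups with equal n: n = 2·((z_{α} + z_β) / d)².
z_{α} + z_β = 1.645 + 0.524 = 2.169.
n = 2 × (2.169 / 0.44)² = 2 × 4.930² = 2 × 24.30 = 48.6.
Round up to the next whole participant.

n = 49 per group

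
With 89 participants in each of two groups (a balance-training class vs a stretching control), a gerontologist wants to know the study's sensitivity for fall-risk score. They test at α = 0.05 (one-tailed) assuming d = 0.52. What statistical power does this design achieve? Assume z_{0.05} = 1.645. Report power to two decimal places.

power ≈ 0.97

For two equal groups, power = Φ(d·√(n/2) − z_{α}).
d·√(n/2) = 0.52 × √(89/2) = 0.52 × 6.671 = 3.469.
z_β = 3.469 − 1.645 = 1.824.
Power = Φ(1.824) = 0.966.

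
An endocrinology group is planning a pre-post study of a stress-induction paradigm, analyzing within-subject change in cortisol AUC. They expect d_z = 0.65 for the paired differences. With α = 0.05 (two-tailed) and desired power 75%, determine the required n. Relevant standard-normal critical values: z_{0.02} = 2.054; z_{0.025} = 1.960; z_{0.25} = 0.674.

For a paired (one-sample on differences) test: n = ((z_{α/2} + z_β) / d)².
z_{α/2} + z_β = 1.960 + 0.674 = 2.634.
n = (2.634 / 0.65)² = 4.052² = 16.42.
Round up.

n = 17 pairs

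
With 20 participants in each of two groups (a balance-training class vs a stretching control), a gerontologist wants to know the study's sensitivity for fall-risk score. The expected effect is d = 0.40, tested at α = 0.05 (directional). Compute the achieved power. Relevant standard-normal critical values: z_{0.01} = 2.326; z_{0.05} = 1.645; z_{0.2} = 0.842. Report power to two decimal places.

power ≈ 0.35

For two equal groups, power = Φ(d·√(n/2) − z_{α}).
d·√(n/2) = 0.40 × √(20/2) = 0.40 × 3.162 = 1.265.
z_β = 1.265 − 1.645 = -0.380.
Power = Φ(-0.380) = 0.352.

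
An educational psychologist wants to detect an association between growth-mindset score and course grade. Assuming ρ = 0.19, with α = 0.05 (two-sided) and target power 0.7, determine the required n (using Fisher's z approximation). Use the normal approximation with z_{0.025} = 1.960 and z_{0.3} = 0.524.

Fisher's z: C = ½·ln((1+r)/(1−r)) = ½·ln(1.4691) = 0.1923.
n = ((z_{α/2} + z_β)/C)² + 3.
(1.960 + 0.524) / 0.1923 = 2.484 / 0.1923 = 12.917.
n = 12.917² + 3 = 166.86 + 3 = 169.9.
Round up.

n = 170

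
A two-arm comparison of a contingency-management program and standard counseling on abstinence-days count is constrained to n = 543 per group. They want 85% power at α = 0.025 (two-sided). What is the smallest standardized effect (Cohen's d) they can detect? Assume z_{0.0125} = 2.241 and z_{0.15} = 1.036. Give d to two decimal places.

For two independent groups of n = 543 each: d_min = (z_{α/2} + z_β)·√(2/n).
z-sum = 2.241 + 1.036 = 3.277.
d_min = 3.277 × √(2/543) = 3.277 × 0.0607 = 0.199.

d_min ≈ 0.20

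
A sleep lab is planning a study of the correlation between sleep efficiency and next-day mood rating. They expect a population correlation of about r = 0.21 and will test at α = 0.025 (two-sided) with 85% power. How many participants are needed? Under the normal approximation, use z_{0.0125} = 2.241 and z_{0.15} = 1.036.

Fisher's z: C = ½·ln((1+r)/(1−r)) = ½·ln(1.5316) = 0.2132.
n = ((z_{α/2} + z_β)/C)² + 3.
(2.241 + 1.036) / 0.2132 = 3.277 / 0.2132 = 15.371.
n = 15.371² + 3 = 236.25 + 3 = 239.3.
Round up.

n = 240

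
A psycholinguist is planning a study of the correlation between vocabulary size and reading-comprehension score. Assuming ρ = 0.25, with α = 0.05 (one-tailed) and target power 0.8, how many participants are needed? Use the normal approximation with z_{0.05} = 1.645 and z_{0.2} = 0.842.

n = 98

Fisher's z: C = ½·ln((1+r)/(1−r)) = ½·ln(1.6667) = 0.2554.
n = ((z_{α} + z_β)/C)² + 3.
(1.645 + 0.842) / 0.2554 = 2.487 / 0.2554 = 9.738.
n = 9.738² + 3 = 94.82 + 3 = 97.8.
Round up.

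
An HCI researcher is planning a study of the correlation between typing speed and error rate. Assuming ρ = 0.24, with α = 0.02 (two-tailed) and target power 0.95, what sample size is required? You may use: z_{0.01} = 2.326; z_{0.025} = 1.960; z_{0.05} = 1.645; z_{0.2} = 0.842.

n = 267

Fisher's z: C = ½·ln((1+r)/(1−r)) = ½·ln(1.6316) = 0.2448.
n = ((z_{α/2} + z_β)/C)² + 3.
(2.326 + 1.645) / 0.2448 = 3.971 / 0.2448 = 16.221.
n = 16.221² + 3 = 263.13 + 3 = 266.1.
Round up.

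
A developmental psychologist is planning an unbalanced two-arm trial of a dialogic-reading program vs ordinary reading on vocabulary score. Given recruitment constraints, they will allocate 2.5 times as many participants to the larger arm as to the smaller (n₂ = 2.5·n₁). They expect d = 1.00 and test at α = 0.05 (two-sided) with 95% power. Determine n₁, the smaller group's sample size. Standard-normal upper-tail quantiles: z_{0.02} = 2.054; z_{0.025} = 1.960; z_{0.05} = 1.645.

n₁ = 19

With allocation ratio k = n₂/n₁ = 2.5, Var(x̄₁−x̄₂) = σ²(1/n₁ + 1/(k·n₁)) = σ²·(k+1)/(k·n₁).
So n₁ = (1 + 1/k)·((z_{α/2} + z_β)/d)² = 1.400 × (3.605/1.00)².
n₁ = 1.400 × 13.00 = 18.2.
Round up: n₁ = 19, giving n₂ = ⌈2.5 × 19⌉ = ⌈47.5⌉ = 48.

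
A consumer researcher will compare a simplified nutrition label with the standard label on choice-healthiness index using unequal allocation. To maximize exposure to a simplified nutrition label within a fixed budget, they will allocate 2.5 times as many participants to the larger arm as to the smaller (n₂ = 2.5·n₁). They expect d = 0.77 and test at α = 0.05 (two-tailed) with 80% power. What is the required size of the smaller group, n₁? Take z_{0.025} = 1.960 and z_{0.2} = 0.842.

With allocation ratio k = n₂/n₁ = 2.5, Var(x̄₁−x̄₂) = σ²(1/n₁ + 1/(k·n₁)) = σ²·(k+1)/(k·n₁).
So n₁ = (1 + 1/k)·((z_{α/2} + z_β)/d)² = 1.400 × (2.802/0.77)².
n₁ = 1.400 × 13.24 = 18.5.
Round up: n₁ = 19, giving n₂ = ⌈2.5 × 19⌉ = ⌈47.5⌉ = 48.

n₁ = 19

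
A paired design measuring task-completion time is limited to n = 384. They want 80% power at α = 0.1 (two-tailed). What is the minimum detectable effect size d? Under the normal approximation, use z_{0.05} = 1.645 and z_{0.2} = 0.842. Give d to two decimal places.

For a single sample (or paired design) of n = 384: d_min = (z_{α/2} + z_β)/√n.
z-sum = 1.645 + 0.842 = 2.487.
d_min = 2.487 / √384 = 2.487 / 19.596 = 0.127.

d_min ≈ 0.13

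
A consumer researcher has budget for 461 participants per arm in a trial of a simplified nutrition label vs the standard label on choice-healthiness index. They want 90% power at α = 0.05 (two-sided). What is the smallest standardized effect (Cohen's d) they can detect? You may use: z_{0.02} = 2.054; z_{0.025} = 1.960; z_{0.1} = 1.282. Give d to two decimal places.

For two independent groups of n = 461 each: d_min = (z_{α/2} + z_β)·√(2/n).
z-sum = 1.960 + 1.282 = 3.242.
d_min = 3.242 × √(2/461) = 3.242 × 0.0659 = 0.214.

d_min ≈ 0.21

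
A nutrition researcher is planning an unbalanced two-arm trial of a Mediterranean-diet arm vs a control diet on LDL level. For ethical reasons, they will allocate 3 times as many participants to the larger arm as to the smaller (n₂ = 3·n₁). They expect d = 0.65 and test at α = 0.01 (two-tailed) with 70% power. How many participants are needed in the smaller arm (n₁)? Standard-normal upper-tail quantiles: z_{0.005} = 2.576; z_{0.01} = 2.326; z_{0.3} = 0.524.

n₁ = 31

With allocation ratio k = n₂/n₁ = 3, Var(x̄₁−x̄₂) = σ²(1/n₁ + 1/(k·n₁)) = σ²·(k+1)/(k·n₁).
So n₁ = (1 + 1/k)·((z_{α/2} + z_β)/d)² = 1.333 × (3.100/0.65)².
n₁ = 1.333 × 22.75 = 30.3.
Round up: n₁ = 31, giving n₂ = 3 × 31 = 93.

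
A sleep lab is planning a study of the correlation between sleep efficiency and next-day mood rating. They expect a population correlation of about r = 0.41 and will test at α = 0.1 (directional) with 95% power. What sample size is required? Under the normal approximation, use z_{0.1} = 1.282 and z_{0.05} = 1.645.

n = 49

Fisher's z: C = ½·ln((1+r)/(1−r)) = ½·ln(2.3898) = 0.4356.
n = ((z_{α} + z_β)/C)² + 3.
(1.282 + 1.645) / 0.4356 = 2.927 / 0.4356 = 6.719.
n = 6.719² + 3 = 45.15 + 3 = 48.2.
Round up.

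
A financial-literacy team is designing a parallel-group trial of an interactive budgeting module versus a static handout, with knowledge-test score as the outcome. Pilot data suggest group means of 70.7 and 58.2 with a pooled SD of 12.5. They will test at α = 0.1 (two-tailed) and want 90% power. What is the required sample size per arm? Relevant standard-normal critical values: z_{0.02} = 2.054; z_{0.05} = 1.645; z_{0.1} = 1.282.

n = 18 per group

Cohen's d = |M₁ − M₂| / SD_pooled = |70.7 − 58.2| / 12.5 = 12.5 / 12.5 = 1.000.
For two independent groups with equal n: n = 2·((z_{α/2} + z_β) / d)².
z_{α/2} + z_β = 1.645 + 1.282 = 2.927.
n = 2 × (2.927 / 1.000)² = 2 × 2.927² = 2 × 8.57 = 17.1.
Round up to the next whole participant.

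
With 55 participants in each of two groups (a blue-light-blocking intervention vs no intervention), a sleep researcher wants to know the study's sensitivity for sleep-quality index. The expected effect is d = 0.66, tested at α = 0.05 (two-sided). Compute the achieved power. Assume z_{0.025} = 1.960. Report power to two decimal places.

power ≈ 0.93

For two equal groups, power = Φ(d·√(n/2) − z_{α/2}).
d·√(n/2) = 0.66 × √(55/2) = 0.66 × 5.244 = 3.461.
z_β = 3.461 − 1.960 = 1.501.
Power = Φ(1.501) = 0.933.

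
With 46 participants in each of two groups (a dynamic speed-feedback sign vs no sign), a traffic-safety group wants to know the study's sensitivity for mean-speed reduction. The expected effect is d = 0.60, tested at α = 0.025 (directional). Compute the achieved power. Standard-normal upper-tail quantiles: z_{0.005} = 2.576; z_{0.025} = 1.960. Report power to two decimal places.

power ≈ 0.82

For two equal groups, power = Φ(d·√(n/2) − z_{α}).
d·√(n/2) = 0.60 × √(46/2) = 0.60 × 4.796 = 2.877.
z_β = 2.877 − 1.960 = 0.917.
Power = Φ(0.917) = 0.821.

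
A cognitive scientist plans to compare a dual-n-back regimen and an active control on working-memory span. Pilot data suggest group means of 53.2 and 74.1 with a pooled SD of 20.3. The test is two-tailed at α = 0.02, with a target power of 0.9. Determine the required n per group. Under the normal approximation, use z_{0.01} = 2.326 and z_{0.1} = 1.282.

n = 25 per group

Cohen's d = |M₁ − M₂| / SD_pooled = |53.2 − 74.1| / 20.3 = 20.9 / 20.3 = 1.030.
For two independent groups with equal n: n = 2·((z_{α/2} + z_β) / d)².
z_{α/2} + z_β = 2.326 + 1.282 = 3.608.
n = 2 × (3.608 / 1.030)² = 2 × 3.503² = 2 × 12.27 = 24.5.
Round up to the next whole participant.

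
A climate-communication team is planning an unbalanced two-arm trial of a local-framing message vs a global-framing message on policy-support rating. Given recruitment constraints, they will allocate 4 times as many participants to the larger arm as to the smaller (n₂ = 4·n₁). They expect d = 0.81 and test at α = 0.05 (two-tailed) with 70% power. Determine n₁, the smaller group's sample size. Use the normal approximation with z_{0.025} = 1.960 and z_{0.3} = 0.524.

n₁ = 12

With allocation ratio k = n₂/n₁ = 4, Var(x̄₁−x̄₂) = σ²(1/n₁ + 1/(k·n₁)) = σ²·(k+1)/(k·n₁).
So n₁ = (1 + 1/k)·((z_{α/2} + z_β)/d)² = 1.250 × (2.484/0.81)².
n₁ = 1.250 × 9.40 = 11.8.
Round up: n₁ = 12, giving n₂ = 4 × 12 = 48.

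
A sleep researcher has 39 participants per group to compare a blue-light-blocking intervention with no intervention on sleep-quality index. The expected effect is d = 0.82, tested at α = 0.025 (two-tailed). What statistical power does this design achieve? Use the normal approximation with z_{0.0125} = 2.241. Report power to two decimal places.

power ≈ 0.92

For two equal groups, power = Φ(d·√(n/2) − z_{α/2}).
d·√(n/2) = 0.82 × √(39/2) = 0.82 × 4.416 = 3.621.
z_β = 3.621 − 2.241 = 1.380.
Power = Φ(1.380) = 0.916.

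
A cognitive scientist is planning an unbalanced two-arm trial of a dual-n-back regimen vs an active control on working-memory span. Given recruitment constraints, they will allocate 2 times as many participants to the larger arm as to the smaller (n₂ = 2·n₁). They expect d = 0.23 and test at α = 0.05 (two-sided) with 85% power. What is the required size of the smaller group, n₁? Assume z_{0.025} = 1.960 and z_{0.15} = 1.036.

With allocation ratio k = n₂/n₁ = 2, Var(x̄₁−x̄₂) = σ²(1/n₁ + 1/(k·n₁)) = σ²·(k+1)/(k·n₁).
So n₁ = (1 + 1/k)·((z_{α/2} + z_β)/d)² = 1.500 × (2.996/0.23)².
n₁ = 1.500 × 169.68 = 254.5.
Round up: n₁ = 255, giving n₂ = 2 × 255 = 510.

n₁ = 255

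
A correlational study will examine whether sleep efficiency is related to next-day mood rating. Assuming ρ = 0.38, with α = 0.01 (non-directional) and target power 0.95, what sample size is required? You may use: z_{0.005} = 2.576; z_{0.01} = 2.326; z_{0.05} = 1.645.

n = 115

Fisher's z: C = ½·ln((1+r)/(1−r)) = ½·ln(2.2258) = 0.4001.
n = ((z_{α/2} + z_β)/C)² + 3.
(2.576 + 1.645) / 0.4001 = 4.221 / 0.4001 = 10.550.
n = 10.550² + 3 = 111.30 + 3 = 114.3.
Round up.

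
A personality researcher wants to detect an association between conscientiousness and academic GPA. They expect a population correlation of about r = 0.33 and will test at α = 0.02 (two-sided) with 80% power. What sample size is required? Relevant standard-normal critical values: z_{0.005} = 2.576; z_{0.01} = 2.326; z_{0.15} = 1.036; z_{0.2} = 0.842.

Fisher's z: C = ½·ln((1+r)/(1−r)) = ½·ln(1.9851) = 0.3428.
n = ((z_{α/2} + z_β)/C)² + 3.
(2.326 + 0.842) / 0.3428 = 3.168 / 0.3428 = 9.242.
n = 9.242² + 3 = 85.41 + 3 = 88.4.
Round up.

n = 89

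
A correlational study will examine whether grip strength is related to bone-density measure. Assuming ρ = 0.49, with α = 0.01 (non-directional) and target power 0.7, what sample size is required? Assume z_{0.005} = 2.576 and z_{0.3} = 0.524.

n = 37

Fisher's z: C = ½·ln((1+r)/(1−r)) = ½·ln(2.9216) = 0.5361.
n = ((z_{α/2} + z_β)/C)² + 3.
(2.576 + 0.524) / 0.5361 = 3.100 / 0.5361 = 5.783.
n = 5.783² + 3 = 33.44 + 3 = 36.4.
Round up.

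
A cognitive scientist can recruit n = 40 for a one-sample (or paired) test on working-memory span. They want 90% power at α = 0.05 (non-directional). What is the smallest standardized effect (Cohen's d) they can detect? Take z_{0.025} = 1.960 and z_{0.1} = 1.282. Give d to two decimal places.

For a single sample (or paired design) of n = 40: d_min = (z_{α/2} + z_β)/√n.
z-sum = 1.960 + 1.282 = 3.242.
d_min = 3.242 / √40 = 3.242 / 6.325 = 0.513.

d_min ≈ 0.51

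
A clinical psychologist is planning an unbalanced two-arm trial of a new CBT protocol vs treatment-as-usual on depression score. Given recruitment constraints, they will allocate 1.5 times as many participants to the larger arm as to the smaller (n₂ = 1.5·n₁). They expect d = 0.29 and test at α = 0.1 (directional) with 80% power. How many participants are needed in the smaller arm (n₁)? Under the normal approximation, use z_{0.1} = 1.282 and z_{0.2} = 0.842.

With allocation ratio k = n₂/n₁ = 1.5, Var(x̄₁−x̄₂) = σ²(1/n₁ + 1/(k·n₁)) = σ²·(k+1)/(k·n₁).
So n₁ = (1 + 1/k)·((z_{α} + z_β)/d)² = 1.667 × (2.124/0.29)².
n₁ = 1.667 × 53.64 = 89.4.
Round up: n₁ = 90, giving n₂ = 1.5 × 90 = 135.

n₁ = 90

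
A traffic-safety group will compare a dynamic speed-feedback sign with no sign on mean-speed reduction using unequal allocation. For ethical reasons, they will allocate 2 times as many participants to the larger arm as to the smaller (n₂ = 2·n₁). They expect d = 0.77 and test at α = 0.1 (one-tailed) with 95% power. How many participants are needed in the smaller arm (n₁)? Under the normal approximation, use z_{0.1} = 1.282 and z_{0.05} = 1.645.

With allocation ratio k = n₂/n₁ = 2, Var(x̄₁−x̄₂) = σ²(1/n₁ + 1/(k·n₁)) = σ²·(k+1)/(k·n₁).
So n₁ = (1 + 1/k)·((z_{α} + z_β)/d)² = 1.500 × (2.927/0.77)².
n₁ = 1.500 × 14.45 = 21.7.
Round up: n₁ = 22, giving n₂ = 2 × 22 = 44.

n₁ = 22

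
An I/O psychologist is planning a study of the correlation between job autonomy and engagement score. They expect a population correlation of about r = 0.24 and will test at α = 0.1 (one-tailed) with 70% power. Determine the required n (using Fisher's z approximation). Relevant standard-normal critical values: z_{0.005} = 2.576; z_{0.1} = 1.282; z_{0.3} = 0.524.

n = 58

Fisher's z: C = ½·ln((1+r)/(1−r)) = ½·ln(1.6316) = 0.2448.
n = ((z_{α} + z_β)/C)² + 3.
(1.282 + 0.524) / 0.2448 = 1.806 / 0.2448 = 7.377.
n = 7.377² + 3 = 54.43 + 3 = 57.4.
Round up.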